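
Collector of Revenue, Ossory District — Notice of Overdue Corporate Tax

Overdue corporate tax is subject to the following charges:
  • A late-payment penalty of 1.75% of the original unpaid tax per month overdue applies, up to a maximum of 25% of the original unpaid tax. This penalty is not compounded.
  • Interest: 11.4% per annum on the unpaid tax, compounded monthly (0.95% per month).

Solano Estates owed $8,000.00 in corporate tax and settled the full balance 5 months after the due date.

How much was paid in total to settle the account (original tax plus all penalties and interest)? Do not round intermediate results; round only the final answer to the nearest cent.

Penalty: 5 × 1.75% × $8,000.00 = $700.00 (below the 25% cap of $2,000.00)
Interest: $8,000.00 × ((1 + 0.0095)^5 − 1) = $8,000.00 × 0.0484111… = $387.2889…
Total = $8,000.00 + $700.0000 + $387.2889… = $9,087.29

$9,087.29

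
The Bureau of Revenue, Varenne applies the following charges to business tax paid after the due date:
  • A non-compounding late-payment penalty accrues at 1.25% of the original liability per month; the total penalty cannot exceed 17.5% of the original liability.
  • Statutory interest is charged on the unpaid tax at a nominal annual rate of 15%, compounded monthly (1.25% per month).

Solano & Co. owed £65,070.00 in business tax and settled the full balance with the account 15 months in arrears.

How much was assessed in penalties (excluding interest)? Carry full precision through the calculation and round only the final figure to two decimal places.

£11,387.25

Penalty (uncapped): 15 × 1.25% × £65,070.00 = £12,200.63…; cap = 17.5% × £65,070.00 = £11,387.25 → penalty = £11,387.25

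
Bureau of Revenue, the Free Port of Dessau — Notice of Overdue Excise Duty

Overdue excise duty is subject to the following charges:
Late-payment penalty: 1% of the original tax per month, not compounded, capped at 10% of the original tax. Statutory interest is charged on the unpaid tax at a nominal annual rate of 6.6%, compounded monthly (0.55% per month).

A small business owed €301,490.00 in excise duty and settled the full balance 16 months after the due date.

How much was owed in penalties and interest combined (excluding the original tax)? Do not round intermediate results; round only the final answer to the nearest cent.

€57,803.13

Penalty (uncapped): 16 × 1% × €301,490.00 = €48,238.40; cap = 10% × €301,490.00 = €30,149.00 → penalty = €30,149.00
Interest: €301,490.00 × ((1 + 0.0055)^16 − 1) = €301,490.00 × 0.0917249… = €27,654.1273…
Penalties + interest = €30,149.0000 + €27,654.1273… = €57,803.13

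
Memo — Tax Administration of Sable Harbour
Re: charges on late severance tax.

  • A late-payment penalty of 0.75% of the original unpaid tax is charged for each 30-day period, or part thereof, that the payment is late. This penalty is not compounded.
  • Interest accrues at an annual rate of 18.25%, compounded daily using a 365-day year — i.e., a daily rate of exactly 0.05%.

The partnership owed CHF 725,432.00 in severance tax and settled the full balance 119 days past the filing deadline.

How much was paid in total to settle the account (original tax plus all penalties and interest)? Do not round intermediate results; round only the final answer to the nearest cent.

CHF 791,656.67

Penalty periods: ⌈119/30⌉ = 4; penalty = 4 × 0.75% × CHF 725,432.00 = CHF 21,762.96
Interest: CHF 725,432.00 × ((1 + 0.0005)^119 − 1) = CHF 725,432.00 × 0.06128998… = CHF 44,461.7124…
Total = CHF 725,432.00 + CHF 21,762.9600 + CHF 44,461.7124… = CHF 791,656.67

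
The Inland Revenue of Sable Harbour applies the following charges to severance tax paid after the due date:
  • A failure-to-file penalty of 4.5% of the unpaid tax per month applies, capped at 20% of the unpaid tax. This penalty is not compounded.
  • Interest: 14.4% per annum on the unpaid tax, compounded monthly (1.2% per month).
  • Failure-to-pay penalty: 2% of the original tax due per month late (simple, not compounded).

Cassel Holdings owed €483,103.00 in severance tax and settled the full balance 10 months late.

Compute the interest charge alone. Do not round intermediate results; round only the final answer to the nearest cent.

€61,205.18

Interest: €483,103.00 × ((1 + 0.012)^10 − 1) = €483,103.00 × 0.1266918… = €61,205.1780…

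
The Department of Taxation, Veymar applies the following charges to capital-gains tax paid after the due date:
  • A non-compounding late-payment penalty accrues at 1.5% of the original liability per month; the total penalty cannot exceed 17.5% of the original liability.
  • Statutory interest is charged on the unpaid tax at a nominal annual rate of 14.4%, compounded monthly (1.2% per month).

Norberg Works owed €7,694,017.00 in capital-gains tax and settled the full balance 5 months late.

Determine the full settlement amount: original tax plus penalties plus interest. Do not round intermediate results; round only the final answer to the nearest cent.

Penalty: 5 × 1.5% × €7,694,017.00 = €577,051.28… (below the 17.5% cap of €1,346,452.98…)
Interest: €7,694,017.00 × ((1 + 0.012)^5 − 1) = €7,694,017.00 × 0.0614574… = €472,854.1567…
Total = €7,694,017.00 + €577,051.2750 + €472,854.1567… = €8,743,922.43

€8,743,922.43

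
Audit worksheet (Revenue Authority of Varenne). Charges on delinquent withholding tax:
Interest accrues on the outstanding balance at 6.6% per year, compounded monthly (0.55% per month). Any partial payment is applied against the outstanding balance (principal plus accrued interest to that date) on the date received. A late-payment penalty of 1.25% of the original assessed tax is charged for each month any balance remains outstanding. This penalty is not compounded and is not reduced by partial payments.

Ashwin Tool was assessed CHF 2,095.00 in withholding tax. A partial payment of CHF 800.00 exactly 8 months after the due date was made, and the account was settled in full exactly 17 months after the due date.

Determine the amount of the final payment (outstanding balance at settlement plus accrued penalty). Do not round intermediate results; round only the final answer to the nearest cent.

CHF 1,904.45

Balance at month 8: CHF 2,095.0000 × (1 + 0.0055)^8 = CHF 2,188.9741…
After CHF 800.00 payment: CHF 2,188.9741… − CHF 800.00 = CHF 1,388.9741…
Balance at month 17: CHF 1,388.9741… × (1 + 0.0055)^9 = CHF 1,459.2605…
Penalty: 17 × 1.25% × CHF 2,095.00 = CHF 445.19…
Final settlement = outstanding balance + penalty = CHF 1,459.2605… + CHF 445.19… = CHF 1,904.45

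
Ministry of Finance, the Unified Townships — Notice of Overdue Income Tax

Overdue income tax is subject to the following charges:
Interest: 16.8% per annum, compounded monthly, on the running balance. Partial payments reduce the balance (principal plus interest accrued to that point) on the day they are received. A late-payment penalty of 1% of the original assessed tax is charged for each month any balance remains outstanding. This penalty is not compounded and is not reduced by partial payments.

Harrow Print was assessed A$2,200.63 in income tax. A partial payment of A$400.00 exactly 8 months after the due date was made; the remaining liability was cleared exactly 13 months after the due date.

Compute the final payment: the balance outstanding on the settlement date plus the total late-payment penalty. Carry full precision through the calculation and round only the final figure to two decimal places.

Monthly rate = 16.8% ÷ 12 = 1.4%
Balance at month 8: A$2,200.6300 × (1 + 0.014)^8 = A$2,459.5218…
After A$400.00 payment: A$2,459.5218… − A$400.00 = A$2,059.5218…
Balance at month 13: A$2,059.5218… × (1 + 0.014)^5 = A$2,207.7819…
Penalty: 13 × 1% × A$2,200.63 = A$286.08…
Final settlement = outstanding balance + penalty = A$2,207.7819… + A$286.08… = A$2,493.86

A$2,493.86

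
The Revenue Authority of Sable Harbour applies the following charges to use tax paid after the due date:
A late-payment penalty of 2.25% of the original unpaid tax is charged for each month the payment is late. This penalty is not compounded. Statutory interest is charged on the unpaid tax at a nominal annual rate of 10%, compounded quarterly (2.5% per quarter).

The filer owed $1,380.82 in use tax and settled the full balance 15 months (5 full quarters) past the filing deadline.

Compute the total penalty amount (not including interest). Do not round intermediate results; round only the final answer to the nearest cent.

Late-payment penalty = 2.25% × $1,380.82 × 15 mo = $466.03…

$466.03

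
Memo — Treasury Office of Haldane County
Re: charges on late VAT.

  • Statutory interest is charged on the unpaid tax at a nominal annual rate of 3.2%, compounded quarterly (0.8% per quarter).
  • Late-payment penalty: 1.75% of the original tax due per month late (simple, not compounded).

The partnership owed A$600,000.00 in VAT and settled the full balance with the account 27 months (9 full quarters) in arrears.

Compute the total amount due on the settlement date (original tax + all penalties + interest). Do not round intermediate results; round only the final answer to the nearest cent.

Late-payment penalty = 1.75% × A$600,000.00 × 27 mo = A$283,500.00
Interest: A$600,000.00 × ((1 + 0.008)^9 − 1) = A$600,000.00 × 0.0743475… = A$44,608.5169…
Total = A$600,000.00 + A$283,500.0000 + A$44,608.5169… = A$928,108.52

A$928,108.52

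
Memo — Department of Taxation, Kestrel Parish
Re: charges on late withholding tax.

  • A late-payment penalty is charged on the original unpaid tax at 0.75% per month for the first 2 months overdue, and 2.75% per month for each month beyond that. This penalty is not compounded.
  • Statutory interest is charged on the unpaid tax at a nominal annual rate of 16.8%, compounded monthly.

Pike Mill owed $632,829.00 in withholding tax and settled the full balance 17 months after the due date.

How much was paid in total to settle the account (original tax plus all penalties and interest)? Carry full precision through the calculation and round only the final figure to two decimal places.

$1,072,086.22

Penalty, months 1–2: 2 × 0.75% × $632,829.00 = $9,492.44…
Penalty, months 3–17: 15 × 2.75% × $632,829.00 = $261,041.96…
Interest (16.8%/yr ÷ 12 = 1.4%/month): $632,829.00 × ((1 + 0.014)^17 − 1) = $168,722.8261…
Total = $632,829.00 + $270,534.3975 + $168,722.8261… = $1,072,086.22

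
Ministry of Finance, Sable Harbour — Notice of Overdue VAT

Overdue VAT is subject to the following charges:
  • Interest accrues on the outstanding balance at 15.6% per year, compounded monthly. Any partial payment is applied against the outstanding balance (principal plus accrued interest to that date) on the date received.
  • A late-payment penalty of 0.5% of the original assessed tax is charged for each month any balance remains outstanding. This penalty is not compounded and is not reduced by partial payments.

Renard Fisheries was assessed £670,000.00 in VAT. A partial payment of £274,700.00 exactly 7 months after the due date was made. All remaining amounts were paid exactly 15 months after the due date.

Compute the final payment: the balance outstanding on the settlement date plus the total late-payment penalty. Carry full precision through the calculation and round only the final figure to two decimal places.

Monthly rate = 15.6% ÷ 12 = 1.3%
Balance at month 7: £670,000.0000 × (1 + 0.013)^7 = £733,400.0247…
After £274,700.00 payment: £733,400.0247… − £274,700.00 = £458,700.0247…
Balance at month 15: £458,700.0247… × (1 + 0.013)^8 = £508,632.7572…
Penalty: 15 × 0.5% × £670,000.00 = £50,250.00
Final settlement = outstanding balance + penalty = £508,632.7572… + £50,250.00 = £558,882.76

£558,882.76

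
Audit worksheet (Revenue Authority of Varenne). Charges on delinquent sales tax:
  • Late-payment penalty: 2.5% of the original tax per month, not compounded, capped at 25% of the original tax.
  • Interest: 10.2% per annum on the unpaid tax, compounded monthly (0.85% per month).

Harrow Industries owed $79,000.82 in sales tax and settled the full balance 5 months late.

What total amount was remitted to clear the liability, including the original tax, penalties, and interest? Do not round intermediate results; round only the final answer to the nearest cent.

$92,291.02

Penalty: 5 × 2.5% × $79,000.82 = $9,875.10… (below the 25% cap of $19,750.21…)
Interest: $79,000.82 × ((1 + 0.0085)^5 − 1) = $79,000.82 × 0.0432287… = $3,415.1002…
Total = $79,000.82 + $9,875.1025 + $3,415.1002… = $92,291.02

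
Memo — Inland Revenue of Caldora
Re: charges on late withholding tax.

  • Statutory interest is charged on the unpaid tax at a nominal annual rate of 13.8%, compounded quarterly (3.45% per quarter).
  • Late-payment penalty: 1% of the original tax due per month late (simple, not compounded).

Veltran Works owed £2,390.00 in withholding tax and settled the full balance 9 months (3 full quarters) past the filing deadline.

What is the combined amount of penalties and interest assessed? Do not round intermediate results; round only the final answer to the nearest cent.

Late-payment penalty: 9 × 1% × £2,390.00 = £215.10
Interest: £2,390.00 × ((1 + 0.0345)^3 − 1) = £2,390.00 × 0.1071118… = £255.9972…
Penalties + interest = £215.1000 + £255.9972… = £471.10

£471.10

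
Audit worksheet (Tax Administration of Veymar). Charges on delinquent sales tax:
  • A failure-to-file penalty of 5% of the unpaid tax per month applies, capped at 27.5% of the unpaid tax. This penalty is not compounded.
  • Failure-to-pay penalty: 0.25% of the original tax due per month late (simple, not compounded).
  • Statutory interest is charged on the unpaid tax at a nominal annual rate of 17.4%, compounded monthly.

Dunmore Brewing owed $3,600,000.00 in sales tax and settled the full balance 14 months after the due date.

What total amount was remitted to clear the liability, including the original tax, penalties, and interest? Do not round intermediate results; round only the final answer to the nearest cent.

Failure-to-file: 14 × 5% × $3,600,000.00 = $2,520,000.00, capped at 27.5% × $3,600,000.00 = $990,000.00
Failure-to-pay penalty = 0.25% × $3,600,000.00 × 14 mo = $126,000.00
Interest (17.4%/yr ÷ 12 = 1.45%/month): $3,600,000.00 × ((1 + 0.0145)^14 − 1) = $803,836.8373…
Total = $3,600,000.00 + $1,116,000.0000 + $803,836.8373… = $5,519,836.84

$5,519,836.84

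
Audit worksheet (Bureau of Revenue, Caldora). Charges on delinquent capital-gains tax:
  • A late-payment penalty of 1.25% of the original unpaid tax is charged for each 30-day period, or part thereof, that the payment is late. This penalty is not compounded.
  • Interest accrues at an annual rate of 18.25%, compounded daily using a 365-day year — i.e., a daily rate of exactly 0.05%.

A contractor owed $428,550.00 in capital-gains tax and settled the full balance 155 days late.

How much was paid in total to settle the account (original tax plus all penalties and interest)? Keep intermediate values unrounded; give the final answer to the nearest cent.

Penalty periods: ⌈155/30⌉ = 6; penalty = 6 × 1.25% × $428,550.00 = $32,141.25
Interest: $428,550.00 × ((1 + 0.0005)^155 − 1) = $428,550.00 × 0.08056130… = $34,524.5466…
Total = $428,550.00 + $32,141.2500 + $34,524.5466… = $495,215.80

$495,215.80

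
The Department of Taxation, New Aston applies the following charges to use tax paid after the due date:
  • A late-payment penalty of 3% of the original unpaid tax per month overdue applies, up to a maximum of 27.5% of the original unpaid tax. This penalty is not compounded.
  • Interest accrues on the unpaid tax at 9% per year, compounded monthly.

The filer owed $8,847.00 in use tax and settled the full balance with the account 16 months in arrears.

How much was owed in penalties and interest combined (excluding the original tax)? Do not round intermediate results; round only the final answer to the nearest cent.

$3,556.42

Penalty (uncapped): 16 × 3% × $8,847.00 = $4,246.56; cap = 27.5% × $8,847.00 = $2,432.93… → penalty = $2,432.93…
Interest (9%/yr ÷ 12 = 0.75%/month): $8,847.00 × ((1 + 0.0075)^16 − 1) = $1,123.4992…
Penalties + interest = $2,432.9250 + $1,123.4992… = $3,556.42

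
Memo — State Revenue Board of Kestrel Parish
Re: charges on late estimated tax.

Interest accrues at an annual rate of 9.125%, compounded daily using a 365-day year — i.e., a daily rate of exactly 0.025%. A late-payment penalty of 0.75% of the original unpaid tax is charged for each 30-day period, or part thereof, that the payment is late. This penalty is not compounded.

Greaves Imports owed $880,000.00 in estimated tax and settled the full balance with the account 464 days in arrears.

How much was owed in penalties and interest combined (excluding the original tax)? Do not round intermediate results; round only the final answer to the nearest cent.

Penalty periods: ⌈464/30⌉ = 16; penalty = 16 × 0.75% × $880,000.00 = $105,600.00
Interest: $880,000.00 × ((1 + 0.00025)^464 − 1) = $880,000.00 × 0.12297959… = $108,222.0405…
Penalties + interest = $105,600.0000 + $108,222.0405… = $213,822.04

$213,822.04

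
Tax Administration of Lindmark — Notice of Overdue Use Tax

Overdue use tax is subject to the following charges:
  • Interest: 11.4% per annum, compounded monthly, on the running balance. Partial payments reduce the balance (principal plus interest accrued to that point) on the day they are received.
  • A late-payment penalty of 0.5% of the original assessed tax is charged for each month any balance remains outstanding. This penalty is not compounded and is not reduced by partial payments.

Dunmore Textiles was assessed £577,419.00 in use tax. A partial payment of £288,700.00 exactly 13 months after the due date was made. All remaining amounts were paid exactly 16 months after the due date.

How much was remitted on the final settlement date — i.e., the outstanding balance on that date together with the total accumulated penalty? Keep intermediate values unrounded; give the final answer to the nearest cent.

£420,913.29

Monthly rate = 11.4% ÷ 12 = 0.95%
Balance at month 13: £577,419.0000 × (1 + 0.0095)^13 = £652,939.9970…
After £288,700.00 payment: £652,939.9970… − £288,700.00 = £364,239.9970…
Balance at month 16: £364,239.9970… × (1 + 0.0095)^3 = £374,719.7672…
Penalty: 16 × 0.5% × £577,419.00 = £46,193.52
Final settlement = outstanding balance + penalty = £374,719.7672… + £46,193.52 = £420,913.29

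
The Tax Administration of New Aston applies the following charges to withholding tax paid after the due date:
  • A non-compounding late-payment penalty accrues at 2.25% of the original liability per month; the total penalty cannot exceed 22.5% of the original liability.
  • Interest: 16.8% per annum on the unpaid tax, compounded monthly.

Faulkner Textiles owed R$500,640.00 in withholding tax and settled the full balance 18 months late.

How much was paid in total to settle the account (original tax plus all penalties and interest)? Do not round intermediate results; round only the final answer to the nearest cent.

R$755,640.69

Penalty (uncapped): 18 × 2.25% × R$500,640.00 = R$202,759.20; cap = 22.5% × R$500,640.00 = R$112,644.00 → penalty = R$112,644.00
Interest (16.8%/yr ÷ 12 = 1.4%/month): R$500,640.00 × ((1 + 0.014)^18 − 1) = R$142,356.6877…
Total = R$500,640.00 + R$112,644.0000 + R$142,356.6877… = R$755,640.69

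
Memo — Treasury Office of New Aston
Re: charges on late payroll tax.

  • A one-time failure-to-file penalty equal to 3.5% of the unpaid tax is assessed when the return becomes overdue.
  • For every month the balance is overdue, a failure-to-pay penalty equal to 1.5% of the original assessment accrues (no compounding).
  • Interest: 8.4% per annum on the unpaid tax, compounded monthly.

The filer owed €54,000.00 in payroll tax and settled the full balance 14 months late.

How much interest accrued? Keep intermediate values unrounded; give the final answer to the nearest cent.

Interest (8.4%/yr ÷ 12 = 0.7%/month): €54,000.00 × ((1 + 0.007)^14 − 1) = €5,539.6596…

€5,539.66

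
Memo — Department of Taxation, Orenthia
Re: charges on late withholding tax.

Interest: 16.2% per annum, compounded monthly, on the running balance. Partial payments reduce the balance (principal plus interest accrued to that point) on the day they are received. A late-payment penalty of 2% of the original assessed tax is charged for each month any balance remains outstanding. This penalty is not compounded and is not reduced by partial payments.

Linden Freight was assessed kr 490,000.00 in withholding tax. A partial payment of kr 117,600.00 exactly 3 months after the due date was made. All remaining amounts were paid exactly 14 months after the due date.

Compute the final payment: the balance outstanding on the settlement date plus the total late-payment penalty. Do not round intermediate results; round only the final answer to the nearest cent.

kr 592,100.65

Monthly rate = 16.2% ÷ 12 = 1.35%
Balance at month 3: kr 490,000.0000 × (1 + 0.0135)^3 = kr 510,114.1131…
After kr 117,600.00 payment: kr 510,114.1131… − kr 117,600.00 = kr 392,514.1131…
Balance at month 14: kr 392,514.1131… × (1 + 0.0135)^11 = kr 454,900.6527…
Penalty: 14 × 2% × kr 490,000.00 = kr 137,200.00
Final settlement = outstanding balance + penalty = kr 454,900.6527… + kr 137,200.00 = kr 592,100.65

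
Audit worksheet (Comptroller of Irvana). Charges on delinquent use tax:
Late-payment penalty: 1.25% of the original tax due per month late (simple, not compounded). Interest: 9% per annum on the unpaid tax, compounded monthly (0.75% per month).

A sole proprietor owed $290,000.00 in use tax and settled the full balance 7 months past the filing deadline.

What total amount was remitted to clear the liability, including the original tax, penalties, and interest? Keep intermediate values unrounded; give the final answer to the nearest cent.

Late-payment penalty = 1.25% × $290,000.00 × 7 mo = $25,375.00
Interest: $290,000.00 × ((1 + 0.0075)^7 − 1) = $290,000.00 × 0.0536961… = $15,571.8768…
Total = $290,000.00 + $25,375.0000 + $15,571.8768… = $330,946.88

$330,946.88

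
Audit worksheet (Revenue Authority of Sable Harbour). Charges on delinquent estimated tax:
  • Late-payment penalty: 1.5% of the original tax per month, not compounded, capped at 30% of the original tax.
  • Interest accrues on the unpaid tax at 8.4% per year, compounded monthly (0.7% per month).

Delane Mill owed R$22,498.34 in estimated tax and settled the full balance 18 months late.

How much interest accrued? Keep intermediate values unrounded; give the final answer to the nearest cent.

Interest: R$22,498.34 × ((1 + 0.007)^18 − 1) = R$22,498.34 × 0.1337844… = R$3,009.9265…

R$3,009.93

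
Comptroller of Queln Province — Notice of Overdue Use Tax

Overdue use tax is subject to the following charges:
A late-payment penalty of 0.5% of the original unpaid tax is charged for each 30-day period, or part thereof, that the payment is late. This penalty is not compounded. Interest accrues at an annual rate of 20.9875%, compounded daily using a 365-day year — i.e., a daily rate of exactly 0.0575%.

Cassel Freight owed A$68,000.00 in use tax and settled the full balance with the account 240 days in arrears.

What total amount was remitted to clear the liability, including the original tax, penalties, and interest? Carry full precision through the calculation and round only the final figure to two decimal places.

A$80,779.24

Penalty periods: ⌈240/30⌉ = 8; penalty = 8 × 0.5% × A$68,000.00 = A$2,720.00
Interest: A$68,000.00 × ((1 + 0.000575)^240 − 1) = A$68,000.00 × 0.14793002… = A$10,059.2415…
Total = A$68,000.00 + A$2,720.0000 + A$10,059.2415… = A$80,779.24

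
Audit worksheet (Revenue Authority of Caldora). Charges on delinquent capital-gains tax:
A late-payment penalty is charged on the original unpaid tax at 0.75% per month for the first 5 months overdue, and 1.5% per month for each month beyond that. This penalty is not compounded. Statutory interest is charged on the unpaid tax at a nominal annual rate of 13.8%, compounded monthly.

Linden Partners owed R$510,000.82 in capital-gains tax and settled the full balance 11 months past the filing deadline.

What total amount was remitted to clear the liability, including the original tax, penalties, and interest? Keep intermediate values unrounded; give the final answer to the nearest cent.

R$643,381.62

Penalty, months 1–5: 5 × 0.75% × R$510,000.82 = R$19,125.03…
Penalty, months 6–11: 6 × 1.5% × R$510,000.82 = R$45,900.07…
Interest (13.8%/yr ÷ 12 = 1.15%/month): R$510,000.82 × ((1 + 0.0115)^11 − 1) = R$68,355.6956…
Total = R$510,000.82 + R$65,025.1046… + R$68,355.6956… = R$643,381.62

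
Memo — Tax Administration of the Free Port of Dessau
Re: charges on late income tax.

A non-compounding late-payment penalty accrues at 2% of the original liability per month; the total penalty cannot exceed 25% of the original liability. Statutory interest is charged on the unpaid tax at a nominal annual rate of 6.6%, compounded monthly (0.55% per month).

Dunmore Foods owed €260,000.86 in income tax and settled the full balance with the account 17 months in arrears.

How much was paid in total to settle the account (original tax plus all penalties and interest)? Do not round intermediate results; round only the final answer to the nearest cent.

Penalty (uncapped): 17 × 2% × €260,000.86 = €88,400.29…; cap = 25% × €260,000.86 = €65,000.22… → penalty = €65,000.22…
Interest: €260,000.86 × ((1 + 0.0055)^17 − 1) = €260,000.86 × 0.0977293… = €25,409.7136…
Total = €260,000.86 + €65,000.2150 + €25,409.7136… = €350,410.79

€350,410.79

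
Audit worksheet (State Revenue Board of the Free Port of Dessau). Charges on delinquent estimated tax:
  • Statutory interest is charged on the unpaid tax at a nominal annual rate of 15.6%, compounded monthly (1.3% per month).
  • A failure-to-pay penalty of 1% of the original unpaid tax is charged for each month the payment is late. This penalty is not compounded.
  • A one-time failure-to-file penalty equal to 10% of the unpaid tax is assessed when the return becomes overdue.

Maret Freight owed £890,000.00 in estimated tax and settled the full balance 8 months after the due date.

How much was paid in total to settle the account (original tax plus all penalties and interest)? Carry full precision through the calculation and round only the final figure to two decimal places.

£1,147,082.78

Failure-to-file penalty: 10% × £890,000.00 = £89,000.00
Failure-to-pay penalty: 8 × 1% × £890,000.00 = £71,200.00
Interest: £890,000.00 × ((1 + 0.013)^8 − 1) = £890,000.00 × 0.1088571… = £96,882.7765…
Total = £890,000.00 + £160,200.0000 + £96,882.7765… = £1,147,082.78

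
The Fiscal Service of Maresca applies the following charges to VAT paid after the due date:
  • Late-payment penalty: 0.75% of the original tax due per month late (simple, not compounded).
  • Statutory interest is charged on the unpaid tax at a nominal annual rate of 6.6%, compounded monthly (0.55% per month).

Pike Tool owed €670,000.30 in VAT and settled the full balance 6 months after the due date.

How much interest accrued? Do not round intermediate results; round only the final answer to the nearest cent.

Interest: €670,000.30 × ((1 + 0.0055)^6 − 1) = €670,000.30 × 0.0334571… = €22,416.2612…

€22,416.26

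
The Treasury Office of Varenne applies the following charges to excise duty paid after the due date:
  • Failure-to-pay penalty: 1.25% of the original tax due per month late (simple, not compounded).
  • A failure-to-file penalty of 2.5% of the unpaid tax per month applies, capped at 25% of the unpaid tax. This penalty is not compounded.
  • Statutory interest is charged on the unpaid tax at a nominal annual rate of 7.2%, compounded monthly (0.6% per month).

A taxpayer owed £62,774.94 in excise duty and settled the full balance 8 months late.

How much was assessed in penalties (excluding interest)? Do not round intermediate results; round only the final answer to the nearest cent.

£18,832.48

Failure-to-file: 8 × 2.5% × £62,774.94 = £12,554.99… (under the 25% cap)
Failure-to-pay penalty: 8 × 1.25% × £62,774.94 = £6,277.49…
Total penalty = £12,554.99… + £6,277.49… = £18,832.48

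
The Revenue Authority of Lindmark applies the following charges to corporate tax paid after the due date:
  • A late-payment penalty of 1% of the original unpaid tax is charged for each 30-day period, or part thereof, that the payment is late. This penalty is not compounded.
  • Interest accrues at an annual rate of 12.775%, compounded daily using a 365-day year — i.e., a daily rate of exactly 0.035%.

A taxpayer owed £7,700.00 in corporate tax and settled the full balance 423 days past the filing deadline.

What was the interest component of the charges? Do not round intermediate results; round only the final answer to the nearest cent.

£1,228.46

Interest: £7,700.00 × ((1 + 0.00035)^423 − 1) = £7,700.00 × 0.15954084… = £1,228.4645…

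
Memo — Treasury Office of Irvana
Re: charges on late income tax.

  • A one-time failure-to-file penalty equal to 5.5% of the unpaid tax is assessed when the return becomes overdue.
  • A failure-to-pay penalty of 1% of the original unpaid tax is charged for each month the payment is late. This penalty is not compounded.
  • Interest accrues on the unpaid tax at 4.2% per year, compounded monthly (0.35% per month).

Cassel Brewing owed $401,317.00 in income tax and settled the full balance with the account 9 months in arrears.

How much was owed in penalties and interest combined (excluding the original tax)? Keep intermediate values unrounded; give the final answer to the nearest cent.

$71,010.88

Failure-to-file penalty: 5.5% × $401,317.00 = $22,072.44…
Failure-to-pay penalty: 9 × 1% × $401,317.00 = $36,118.53
Interest: $401,317.00 × ((1 + 0.0035)^9 − 1) = $401,317.00 × 0.0319446… = $12,819.9193…
Penalties + interest = $58,190.9650 + $12,819.9193… = $71,010.88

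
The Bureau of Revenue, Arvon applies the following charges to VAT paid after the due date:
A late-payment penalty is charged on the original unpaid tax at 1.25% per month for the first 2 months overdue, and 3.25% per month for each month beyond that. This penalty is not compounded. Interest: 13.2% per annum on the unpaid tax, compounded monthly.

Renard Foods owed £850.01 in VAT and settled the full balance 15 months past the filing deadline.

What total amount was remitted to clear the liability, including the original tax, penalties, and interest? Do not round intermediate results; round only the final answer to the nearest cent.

£1,381.97

Penalty, months 1–2: 2 × 1.25% × £850.01 = £21.25…
Penalty, months 3–15: 13 × 3.25% × £850.01 = £359.13…
Interest (13.2%/yr ÷ 12 = 1.1%/month): £850.01 × ((1 + 0.011)^15 − 1) = £151.5832…
Total = £850.01 + £380.3795… + £151.5832… = £1,381.97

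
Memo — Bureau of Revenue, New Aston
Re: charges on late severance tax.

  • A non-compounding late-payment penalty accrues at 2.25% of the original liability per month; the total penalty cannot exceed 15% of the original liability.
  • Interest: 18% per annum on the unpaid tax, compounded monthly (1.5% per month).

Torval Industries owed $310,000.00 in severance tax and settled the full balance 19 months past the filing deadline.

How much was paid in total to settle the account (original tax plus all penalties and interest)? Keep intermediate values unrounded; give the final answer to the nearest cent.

$457,854.73

Penalty (uncapped): 19 × 2.25% × $310,000.00 = $132,525.00; cap = 15% × $310,000.00 = $46,500.00 → penalty = $46,500.00
Interest: $310,000.00 × ((1 + 0.015)^19 − 1) = $310,000.00 × 0.3269507… = $101,354.7311…
Total = $310,000.00 + $46,500.0000 + $101,354.7311… = $457,854.73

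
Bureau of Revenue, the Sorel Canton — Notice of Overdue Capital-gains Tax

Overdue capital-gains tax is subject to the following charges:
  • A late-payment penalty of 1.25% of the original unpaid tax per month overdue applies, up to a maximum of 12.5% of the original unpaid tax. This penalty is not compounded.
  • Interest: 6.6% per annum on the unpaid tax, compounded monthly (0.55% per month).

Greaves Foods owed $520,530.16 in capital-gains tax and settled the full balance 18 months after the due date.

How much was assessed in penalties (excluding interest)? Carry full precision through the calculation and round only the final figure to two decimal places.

Penalty (uncapped): 18 × 1.25% × $520,530.16 = $117,119.29…; cap = 12.5% × $520,530.16 = $65,066.27 → penalty = $65,066.27

$65,066.27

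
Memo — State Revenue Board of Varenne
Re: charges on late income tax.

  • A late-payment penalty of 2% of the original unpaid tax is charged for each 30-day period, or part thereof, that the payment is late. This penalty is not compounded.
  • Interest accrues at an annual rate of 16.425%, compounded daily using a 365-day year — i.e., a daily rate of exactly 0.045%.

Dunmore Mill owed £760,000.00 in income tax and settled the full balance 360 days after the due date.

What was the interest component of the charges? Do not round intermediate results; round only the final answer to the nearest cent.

£133,621.22

Interest: £760,000.00 × ((1 + 0.00045)^360 − 1) = £760,000.00 × 0.17581739… = £133,621.2201…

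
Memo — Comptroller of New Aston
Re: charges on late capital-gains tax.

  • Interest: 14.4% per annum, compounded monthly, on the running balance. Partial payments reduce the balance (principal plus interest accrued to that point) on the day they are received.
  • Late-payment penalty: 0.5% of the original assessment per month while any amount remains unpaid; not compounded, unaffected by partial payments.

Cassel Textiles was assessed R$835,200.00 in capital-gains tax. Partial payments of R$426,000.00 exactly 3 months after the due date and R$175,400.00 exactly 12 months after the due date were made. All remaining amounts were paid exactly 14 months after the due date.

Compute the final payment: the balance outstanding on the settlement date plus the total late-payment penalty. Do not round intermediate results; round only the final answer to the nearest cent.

R$380,099.95

Monthly rate = 14.4% ÷ 12 = 1.2%
Balance at month 3: R$835,200.0000 × (1 + 0.012)^3 = R$865,629.4496…
After R$426,000.00 payment: R$865,629.4496… − R$426,000.00 = R$439,629.4496…
Balance at month 12: R$439,629.4496… × (1 + 0.012)^9 = R$489,453.4449…
After R$175,400.00 payment: R$489,453.4449… − R$175,400.00 = R$314,053.4449…
Balance at month 14: R$314,053.4449… × (1 + 0.012)^2 = R$321,635.9512…
Penalty: 14 × 0.5% × R$835,200.00 = R$58,464.00
Final settlement = outstanding balance + penalty = R$321,635.9512… + R$58,464.00 = R$380,099.95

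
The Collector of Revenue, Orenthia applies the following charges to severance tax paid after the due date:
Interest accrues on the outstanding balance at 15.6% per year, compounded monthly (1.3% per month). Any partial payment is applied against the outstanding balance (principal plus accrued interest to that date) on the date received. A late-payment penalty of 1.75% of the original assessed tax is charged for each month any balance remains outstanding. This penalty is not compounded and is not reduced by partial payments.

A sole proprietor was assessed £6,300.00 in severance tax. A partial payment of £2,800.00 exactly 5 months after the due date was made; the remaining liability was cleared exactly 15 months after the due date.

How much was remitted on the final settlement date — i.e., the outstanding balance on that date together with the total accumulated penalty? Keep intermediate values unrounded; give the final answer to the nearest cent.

Balance at month 5: £6,300.0000 × (1 + 0.013)^5 = £6,720.2863…
After £2,800.00 payment: £6,720.2863… − £2,800.00 = £3,920.2863…
Balance at month 15: £3,920.2863… × (1 + 0.013)^10 = £4,460.7947…
Penalty: 15 × 1.75% × £6,300.00 = £1,653.75
Final settlement = outstanding balance + penalty = £4,460.7947… + £1,653.75 = £6,114.54

£6,114.54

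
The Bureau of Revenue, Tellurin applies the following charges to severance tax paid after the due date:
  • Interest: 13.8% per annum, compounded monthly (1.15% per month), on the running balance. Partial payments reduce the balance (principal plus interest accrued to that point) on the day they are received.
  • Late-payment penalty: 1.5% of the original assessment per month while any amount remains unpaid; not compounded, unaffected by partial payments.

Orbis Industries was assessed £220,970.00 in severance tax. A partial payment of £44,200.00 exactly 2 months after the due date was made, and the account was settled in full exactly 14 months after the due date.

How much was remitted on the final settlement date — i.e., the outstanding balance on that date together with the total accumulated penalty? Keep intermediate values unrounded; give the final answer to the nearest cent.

Balance at month 2: £220,970.0000 × (1 + 0.0115)^2 = £226,081.5333…
After £44,200.00 payment: £226,081.5333… − £44,200.00 = £181,881.5333…
Balance at month 14: £181,881.5333… × (1 + 0.0115)^12 = £208,631.1981…
Penalty: 14 × 1.5% × £220,970.00 = £46,403.70
Final settlement = outstanding balance + penalty = £208,631.1981… + £46,403.70 = £255,034.90

£255,034.90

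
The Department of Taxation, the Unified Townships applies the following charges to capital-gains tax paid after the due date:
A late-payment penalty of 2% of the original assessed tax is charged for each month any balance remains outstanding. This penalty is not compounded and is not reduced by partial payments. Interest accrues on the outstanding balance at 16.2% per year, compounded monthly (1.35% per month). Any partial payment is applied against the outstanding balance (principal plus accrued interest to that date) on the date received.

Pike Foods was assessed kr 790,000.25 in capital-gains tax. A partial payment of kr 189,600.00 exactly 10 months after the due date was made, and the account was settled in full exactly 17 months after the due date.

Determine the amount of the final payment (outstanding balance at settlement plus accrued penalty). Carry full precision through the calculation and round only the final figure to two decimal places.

Balance at month 10: kr 790,000.2500 × (1 + 0.0135)^10 = kr 903,368.1176…
After kr 189,600.00 payment: kr 903,368.1176… − kr 189,600.00 = kr 713,768.1176…
Balance at month 17: kr 713,768.1176… × (1 + 0.0135)^7 = kr 784,013.2751…
Penalty: 17 × 2% × kr 790,000.25 = kr 268,600.09…
Final settlement = outstanding balance + penalty = kr 784,013.2751… + kr 268,600.09… = kr 1,052,613.36

kr 1,052,613.36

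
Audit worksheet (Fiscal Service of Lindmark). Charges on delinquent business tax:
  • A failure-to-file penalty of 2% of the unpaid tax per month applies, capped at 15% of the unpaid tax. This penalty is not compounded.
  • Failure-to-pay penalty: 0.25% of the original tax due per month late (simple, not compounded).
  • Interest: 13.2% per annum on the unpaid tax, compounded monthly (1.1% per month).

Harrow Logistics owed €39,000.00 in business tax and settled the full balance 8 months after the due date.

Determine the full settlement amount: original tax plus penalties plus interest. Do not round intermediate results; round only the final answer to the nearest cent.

€49,197.08

Failure-to-file: 8 × 2% × €39,000.00 = €6,240.00, capped at 15% × €39,000.00 = €5,850.00
Failure-to-pay penalty: 8 × 0.25% × €39,000.00 = €780.00
Interest: €39,000.00 × ((1 + 0.011)^8 − 1) = €39,000.00 × 0.0914636… = €3,567.0792…
Total = €39,000.00 + €6,630.0000 + €3,567.0792… = €49,197.08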